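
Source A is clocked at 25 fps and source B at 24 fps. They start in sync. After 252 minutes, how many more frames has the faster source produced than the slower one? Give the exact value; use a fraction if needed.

252 min = 15120 s.
A emits 25 × 15120 = 378000 frames; B emits 24 × 15120 = 362880.
Difference = 15120 frames; B is behind A.

15120 frames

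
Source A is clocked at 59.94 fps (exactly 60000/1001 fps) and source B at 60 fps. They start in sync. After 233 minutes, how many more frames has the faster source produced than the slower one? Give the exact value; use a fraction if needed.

838800/1001 frames

233 min = 13980 s.
A emits 60000/1001 × 13980 = 838800000/1001 frames; B emits 60 × 13980 = 838800.
Difference = 838800/1001 frames (≈ 837.9620); B is ahead of A.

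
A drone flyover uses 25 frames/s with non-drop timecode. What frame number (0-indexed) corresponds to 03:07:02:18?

Total seconds to the label: (3 × 3600 + 7 × 60 + 2) = 11222.
Frame index = 11222 × 25 + 18 = 280568.

280568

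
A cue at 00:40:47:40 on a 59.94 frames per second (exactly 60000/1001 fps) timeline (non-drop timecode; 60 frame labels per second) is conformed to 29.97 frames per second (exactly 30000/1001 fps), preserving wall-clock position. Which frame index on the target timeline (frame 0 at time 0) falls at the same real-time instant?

Source frame index: (0×3600 + 40×60 + 47) × 60 + 40 = 146860.
Real time: 146860 / (60000/1001) = 7350343/3000 s.
Target frame: (7350343/3000) × (30000/1001) = 73430.

frame 73430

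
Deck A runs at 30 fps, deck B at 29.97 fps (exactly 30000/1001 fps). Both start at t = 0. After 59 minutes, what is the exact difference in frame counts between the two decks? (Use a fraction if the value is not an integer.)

106200/1001 frames

59 min = 3540 s.
A emits 30 × 3540 = 106200 frames; B emits 30000/1001 × 3540 = 106200000/1001.
Difference = 106200/1001 frames (≈ 106.0939); B is behind A.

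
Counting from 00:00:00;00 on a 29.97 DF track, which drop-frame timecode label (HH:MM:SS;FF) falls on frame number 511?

00:00:17;01

Ten DF minutes hold 17982 frames, so frame 511 lies in block 0 (frames 0–17981) with 511 frames into that block.
The block's first minute is 1800 frames and the rest 1798 each; 511 frames reaches minute 0, so 0 × 18 + 0 × 2 = 0 labels have been skipped so far.
Adding those back, label number 511 + 0 = 511 at 30 labels/s is 17 s + 1 f = 0 h 0 min 17 s frame 1, i.e. 00:00:17;01.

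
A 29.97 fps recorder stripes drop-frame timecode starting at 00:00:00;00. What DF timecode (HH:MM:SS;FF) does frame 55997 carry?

Ten DF minutes hold 17982 frames, so frame 55997 lies in block 3 (frames 53946–71927) with 2051 frames into that block.
The block's first minute is 1800 frames and the rest 1798 each; 2051 frames reaches minute 1, so 3 × 18 + 1 × 2 = 56 labels have been skipped so far.
Adding those back, label number 55997 + 56 = 56053 at 30 labels/s is 1868 s + 13 f = 0 h 31 min 8 s frame 13, i.e. 00:31:08;13.

00:31:08;13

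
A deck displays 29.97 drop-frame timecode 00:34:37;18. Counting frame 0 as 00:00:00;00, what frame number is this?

62266

Complete 10-minute blocks: 3, each 17982 frames → 53946.
Remaining 4 whole minutes in the current block: 1800 + 3 × 1798 = 7194 frames.
Within the current minute: 37 × 30 + 18 − 2 = 1126 (labels ;00/;01 skipped at this minute). Total = 53946 + 7194 + 1126 = 62266.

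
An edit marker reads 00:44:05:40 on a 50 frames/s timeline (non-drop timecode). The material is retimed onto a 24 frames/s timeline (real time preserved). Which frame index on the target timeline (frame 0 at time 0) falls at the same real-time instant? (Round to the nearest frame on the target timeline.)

Source frame index: (0×3600 + 44×60 + 5) × 50 + 40 = 132290.
Real time: 132290 / (50) = 13229/5 s.
Target frame: (13229/5) × (24) = 317496/5 ≈ 63499.200 → 63499.

frame 63499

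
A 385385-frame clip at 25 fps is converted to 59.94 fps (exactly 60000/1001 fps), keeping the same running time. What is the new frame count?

Target frames = source frames × (target rate / source rate) = 385385 × (60000/1001)/(25) = 385385 × 2400/1001 = 924000.

924000 frames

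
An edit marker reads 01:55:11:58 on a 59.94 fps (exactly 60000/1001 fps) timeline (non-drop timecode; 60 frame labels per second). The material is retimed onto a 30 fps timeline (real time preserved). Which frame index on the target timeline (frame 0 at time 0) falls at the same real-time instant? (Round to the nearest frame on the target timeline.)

Source frame index: (1×3600 + 55×60 + 11) × 60 + 58 = 414718.
Real time: 414718 / (60000/1001) = 207566359/30000 s.
Target frame: (207566359/30000) × (30) = 207566359/1000 ≈ 207566.359 → 207566.

frame 207566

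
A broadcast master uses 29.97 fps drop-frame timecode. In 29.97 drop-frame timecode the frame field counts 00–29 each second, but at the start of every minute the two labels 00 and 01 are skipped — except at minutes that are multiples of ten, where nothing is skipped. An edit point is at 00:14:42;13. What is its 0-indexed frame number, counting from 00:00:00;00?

26447

As if non-drop at 30 labels/s: (0 × 3600 + 14 × 60 + 42) × 30 + 13 = 26473.
Minute boundaries passed: 14; those not divisible by 10: 14 − 1 = 13; dropped labels = 2 × 13 = 26.
Actual frame index = 26473 − 26 = 26447.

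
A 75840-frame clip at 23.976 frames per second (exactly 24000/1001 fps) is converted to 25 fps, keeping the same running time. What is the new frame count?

Target frames = source frames × (target rate / source rate) = 75840 × (25)/(24000/1001) = 75840 × 1001/960 = 79079.

79079 frames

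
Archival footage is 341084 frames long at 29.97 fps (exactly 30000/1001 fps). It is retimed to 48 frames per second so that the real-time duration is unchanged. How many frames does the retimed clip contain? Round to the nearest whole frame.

546280 frames

Frames at target rate = 341084 × (48) / (30000/1001) = 341425084/625 ≈ 546280.134.
Nearest whole frame: 546280.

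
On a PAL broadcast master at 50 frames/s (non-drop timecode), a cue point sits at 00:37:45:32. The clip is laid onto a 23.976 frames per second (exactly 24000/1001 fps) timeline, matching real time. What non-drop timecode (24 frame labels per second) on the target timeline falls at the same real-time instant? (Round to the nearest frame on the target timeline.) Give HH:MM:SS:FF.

Source frame index: (0×3600 + 37×60 + 45) × 50 + 32 = 113282.
Real time: 113282 / (50) = 56641/25 s.
Target frame: (56641/25) × (24000/1001) = 4182720/77 ≈ 54321.039 → 54321.
At 24 labels/s: frame 54321 → 00:37:43:09.

00:37:43:09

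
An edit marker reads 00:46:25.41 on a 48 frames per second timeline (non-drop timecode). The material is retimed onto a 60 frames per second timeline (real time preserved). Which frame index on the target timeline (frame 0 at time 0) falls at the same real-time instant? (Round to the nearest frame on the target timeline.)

Source frame index: (0×3600 + 46×60 + 25) × 48 + 41 = 133721.
Real time: 133721 / (48) = 133721/48 s.
Target frame: (133721/48) × (60) = 668605/4 ≈ 167151.250 → 167151.

frame 167151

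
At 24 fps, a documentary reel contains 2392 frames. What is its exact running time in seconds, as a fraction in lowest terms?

299/3 seconds

Running time = 2392 ÷ (24) = 2392 × 1/24 = 299/3 s.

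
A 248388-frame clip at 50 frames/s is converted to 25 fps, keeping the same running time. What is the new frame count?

Frames at target rate = 248388 × (25) / (50) = 124194.

124194 frames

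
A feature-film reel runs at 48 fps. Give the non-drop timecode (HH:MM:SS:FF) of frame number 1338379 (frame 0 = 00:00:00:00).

1338379 ÷ 48 = 27882 full seconds, remainder 43 frames.
27882 s = 7 h 44 min 42 s.
Timecode: 07:44:42:43.

07:44:42:43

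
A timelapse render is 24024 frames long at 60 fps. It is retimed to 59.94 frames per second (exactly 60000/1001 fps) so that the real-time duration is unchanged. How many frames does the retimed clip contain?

24000 frames

Target frames = source frames × (target rate / source rate) = 24024 × (60000/1001)/(60) = 24024 × 1000/1001 = 24000.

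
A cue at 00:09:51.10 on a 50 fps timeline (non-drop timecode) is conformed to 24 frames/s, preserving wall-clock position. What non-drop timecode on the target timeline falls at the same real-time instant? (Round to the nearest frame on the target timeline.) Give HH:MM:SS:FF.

Source frame index: (0×3600 + 9×60 + 51) × 50 + 10 = 29560.
Real time: 29560 / (50) = 2956/5 s.
Target frame: (2956/5) × (24) = 70944/5 ≈ 14188.800 → 14189.
At 24 labels/s: frame 14189 → 00:09:51:05.

00:09:51:05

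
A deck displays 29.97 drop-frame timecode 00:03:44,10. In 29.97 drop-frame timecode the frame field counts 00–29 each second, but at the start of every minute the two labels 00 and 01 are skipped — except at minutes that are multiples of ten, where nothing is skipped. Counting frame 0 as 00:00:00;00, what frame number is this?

6724

As if non-drop at 30 labels/s: (0 × 3600 + 3 × 60 + 44) × 30 + 10 = 6730.
Minute boundaries passed: 3; those not divisible by 10: 3 − 0 = 3; dropped labels = 2 × 3 = 6.
Actual frame index = 6730 − 6 = 6724.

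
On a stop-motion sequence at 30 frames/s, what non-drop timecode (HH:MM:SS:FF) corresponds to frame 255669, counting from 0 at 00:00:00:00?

255669 ÷ 30 = 8522 full seconds, remainder 9 frames.
8522 s = 2 h 22 min 2 s.
Timecode: 02:22:02:09.

02:22:02:09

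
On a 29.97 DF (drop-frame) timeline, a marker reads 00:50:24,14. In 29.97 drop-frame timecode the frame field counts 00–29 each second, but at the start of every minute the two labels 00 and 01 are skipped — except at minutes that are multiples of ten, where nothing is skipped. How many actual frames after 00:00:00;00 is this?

90644

As if non-drop at 30 labels/s: (0 × 3600 + 50 × 60 + 24) × 30 + 14 = 90734.
Minute boundaries passed: 50; those not divisible by 10: 50 − 5 = 45; dropped labels = 2 × 45 = 90.
Actual frame index = 90734 − 90 = 90644.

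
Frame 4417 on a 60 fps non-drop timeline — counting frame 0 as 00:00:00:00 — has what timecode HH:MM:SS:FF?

00:01:13:37

4417 ÷ 60 = 73 full seconds, remainder 37 frames.
73 s = 0 h 1 min 13 s.
Timecode: 00:01:13:37.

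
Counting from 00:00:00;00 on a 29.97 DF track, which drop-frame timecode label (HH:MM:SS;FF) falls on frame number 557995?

05:10:18;13

Ten DF minutes hold 17982 frames, so frame 557995 lies in block 31 (frames 557442–575423) with 553 frames into that block.
The block's first minute is 1800 frames and the rest 1798 each; 553 frames reaches minute 0, so 31 × 18 + 0 × 2 = 558 labels have been skipped so far.
Adding those back, label number 557995 + 558 = 558553 at 30 labels/s is 18618 s + 13 f = 5 h 10 min 18 s frame 13, i.e. 05:10:18;13.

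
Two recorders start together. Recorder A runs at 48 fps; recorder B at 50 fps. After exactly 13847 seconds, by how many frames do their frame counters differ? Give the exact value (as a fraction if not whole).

A emits 48 × 13847 = 664656 frames; B emits 50 × 13847 = 692350.
Difference = 27694 frames; B is ahead of A.

27694 frames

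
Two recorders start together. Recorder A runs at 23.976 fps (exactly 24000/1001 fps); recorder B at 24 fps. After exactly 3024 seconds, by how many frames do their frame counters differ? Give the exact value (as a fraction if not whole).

10368/143 frames

A emits 24000/1001 × 3024 = 10368000/143 frames; B emits 24 × 3024 = 72576.
Difference = 10368/143 frames (≈ 72.5035); B is ahead of A.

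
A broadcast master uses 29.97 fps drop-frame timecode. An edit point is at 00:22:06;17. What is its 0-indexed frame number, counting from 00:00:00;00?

39757

Complete 10-minute blocks: 2, each 17982 frames → 35964.
Remaining 2 whole minutes in the current block: 1800 + 1 × 1798 = 3598 frames.
Within the current minute: 6 × 30 + 17 − 2 = 195 (labels ;00/;01 skipped at this minute). Total = 35964 + 3598 + 195 = 39757.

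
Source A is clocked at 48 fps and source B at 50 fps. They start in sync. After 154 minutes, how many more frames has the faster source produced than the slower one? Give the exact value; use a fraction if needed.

154 min = 9240 s.
A emits 48 × 9240 = 443520 frames; B emits 50 × 9240 = 462000.
Difference = 18480 frames; B is ahead of A.

18480 frames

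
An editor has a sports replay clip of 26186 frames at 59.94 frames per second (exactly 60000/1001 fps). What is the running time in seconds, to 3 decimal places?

436.870 seconds

Running time = 26186 × 1001/60000 = 13106093/30000 s ≈ 436.870 s.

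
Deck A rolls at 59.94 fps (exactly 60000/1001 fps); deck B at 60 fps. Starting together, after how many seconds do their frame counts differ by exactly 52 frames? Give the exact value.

13013/15 seconds

The gap grows by |60 − 60000/1001| = 60/1001 frames per second.
Time for a 52-frame gap: 52 ÷ (60/1001) = 13013/15 s.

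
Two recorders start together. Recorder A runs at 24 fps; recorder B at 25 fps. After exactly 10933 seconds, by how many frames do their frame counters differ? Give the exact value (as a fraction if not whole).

10933 frames

A emits 24 × 10933 = 262392 frames; B emits 25 × 10933 = 273325.
Difference = 10933 frames; B is ahead of A.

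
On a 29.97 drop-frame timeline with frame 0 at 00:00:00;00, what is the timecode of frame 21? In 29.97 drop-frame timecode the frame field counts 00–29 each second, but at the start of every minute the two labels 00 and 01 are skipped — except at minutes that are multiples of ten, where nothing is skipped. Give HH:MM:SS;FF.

Each 10-minute DF block holds 10 × 60 × 30 − 9 × 2 = 17982 frames. 21 ÷ 17982 → 0 full blocks, remainder 21.
Within the partial block the first minute is 1800 frames and each further minute 1798, so 0 further minute boundaries passed. Total skipped labels = 18 × 0 + 2 × 0 = 0.
Non-drop label index = 21 + 0 = 21; at 30 labels/s that is 00:00:00:21, i.e. DF 00:00:00;21.

00:00:00;21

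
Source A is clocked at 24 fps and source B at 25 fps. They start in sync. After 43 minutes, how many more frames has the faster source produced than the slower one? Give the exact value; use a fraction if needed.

2580 frames

43 min = 2580 s.
A emits 24 × 2580 = 61920 frames; B emits 25 × 2580 = 64500.
Difference = 2580 frames; B is ahead of A.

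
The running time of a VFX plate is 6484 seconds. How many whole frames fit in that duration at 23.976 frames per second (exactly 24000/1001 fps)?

Frames = 6484 × 24000/1001 = 155616000/1001 ≈ 155460.5395.
Complete frames: 155460.

155460 frames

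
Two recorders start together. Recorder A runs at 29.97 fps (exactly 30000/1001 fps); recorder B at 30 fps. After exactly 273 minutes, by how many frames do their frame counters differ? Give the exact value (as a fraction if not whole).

5400/11 frames

273 min = 16380 s.
A emits 30000/1001 × 16380 = 5400000/11 frames; B emits 30 × 16380 = 491400.
Difference = 5400/11 frames (≈ 490.9091); B is ahead of A.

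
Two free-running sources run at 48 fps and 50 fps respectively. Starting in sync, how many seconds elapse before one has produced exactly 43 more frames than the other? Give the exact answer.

21.5 seconds

The gap grows by |50 − 48| = 2 frames per second.
Time for a 43-frame gap: 43 ÷ (2) = 21.5 s.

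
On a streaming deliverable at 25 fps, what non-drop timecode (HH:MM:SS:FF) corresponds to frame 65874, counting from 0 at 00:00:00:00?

65874 ÷ 25 = 2634 full seconds, remainder 24 frames.
2634 s = 0 h 43 min 54 s.
Timecode: 00:43:54:24.

00:43:54:24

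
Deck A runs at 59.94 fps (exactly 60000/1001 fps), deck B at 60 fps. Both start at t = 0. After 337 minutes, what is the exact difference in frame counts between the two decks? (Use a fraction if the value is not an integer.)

337 min = 20220 s.
A emits 60000/1001 × 20220 = 1213200000/1001 frames; B emits 60 × 20220 = 1213200.
Difference = 1213200/1001 frames (≈ 1211.9880); B is ahead of A.

1213200/1001 frames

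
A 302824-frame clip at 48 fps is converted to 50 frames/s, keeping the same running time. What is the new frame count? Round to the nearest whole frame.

315442 frames

Frames at target rate = 302824 × (50) / (48) = 946325/3 ≈ 315441.667.
Nearest whole frame: 315442.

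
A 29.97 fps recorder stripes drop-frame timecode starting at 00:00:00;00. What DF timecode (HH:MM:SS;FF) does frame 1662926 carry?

Ten DF minutes hold 17982 frames, so frame 1662926 lies in block 92 (frames 1654344–1672325) with 8582 frames into that block.
The block's first minute is 1800 frames and the rest 1798 each; 8582 frames reaches minute 4, so 92 × 18 + 4 × 2 = 1664 labels have been skipped so far.
Adding those back, label number 1662926 + 1664 = 1664590 at 30 labels/s is 55486 s + 10 f = 15 h 24 min 46 s frame 10, i.e. 15:24:46;10.

15:24:46;10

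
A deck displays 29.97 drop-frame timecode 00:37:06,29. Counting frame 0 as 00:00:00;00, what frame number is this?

As if non-drop at 30 labels/s: (0 × 3600 + 37 × 60 + 6) × 30 + 29 = 66809.
Minute boundaries passed: 37; those not divisible by 10: 37 − 3 = 34; dropped labels = 2 × 34 = 68.
Actual frame index = 66809 − 68 = 66741.

66741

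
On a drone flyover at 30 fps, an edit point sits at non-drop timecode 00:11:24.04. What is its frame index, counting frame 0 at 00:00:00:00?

frame 20524

Total seconds to the label: (0 × 3600 + 11 × 60 + 24) = 684.
Frame index = 684 × 30 + 4 = 20524.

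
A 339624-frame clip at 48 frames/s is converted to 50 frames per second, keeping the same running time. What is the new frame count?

Target frames = source frames × (target rate / source rate) = 339624 × (50)/(48) = 339624 × 25/24 = 353775.

353775 frames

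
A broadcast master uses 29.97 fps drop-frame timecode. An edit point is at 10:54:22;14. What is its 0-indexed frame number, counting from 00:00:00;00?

1176696

Complete 10-minute blocks: 65, each 17982 frames → 1168830.
Remaining 4 whole minutes in the current block: 1800 + 3 × 1798 = 7194 frames.
Within the current minute: 22 × 30 + 14 − 2 = 672 (labels ;00/;01 skipped at this minute). Total = 1168830 + 7194 + 672 = 1176696.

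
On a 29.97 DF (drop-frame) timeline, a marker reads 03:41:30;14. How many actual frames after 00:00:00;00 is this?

As if non-drop at 30 labels/s: (3 × 3600 + 41 × 60 + 30) × 30 + 14 = 398714.
Minute boundaries passed: 221; those not divisible by 10: 221 − 22 = 199; dropped labels = 2 × 199 = 398.
Actual frame index = 398714 − 398 = 398316.

398316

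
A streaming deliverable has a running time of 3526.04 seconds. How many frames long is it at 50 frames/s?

176302 frames

Frames = 3526.04 × 50 = 176302.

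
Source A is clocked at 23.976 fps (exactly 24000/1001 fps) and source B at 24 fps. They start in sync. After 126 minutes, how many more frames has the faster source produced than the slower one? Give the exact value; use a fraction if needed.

25920/143 frames

126 min = 7560 s.
A emits 24000/1001 × 7560 = 25920000/143 frames; B emits 24 × 7560 = 181440.
Difference = 25920/143 frames (≈ 181.2587); B is ahead of A.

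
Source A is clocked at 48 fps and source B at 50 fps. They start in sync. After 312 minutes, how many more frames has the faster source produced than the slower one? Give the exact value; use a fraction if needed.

37440 frames

312 min = 18720 s.
A emits 48 × 18720 = 898560 frames; B emits 50 × 18720 = 936000.
Difference = 37440 frames; B is ahead of A.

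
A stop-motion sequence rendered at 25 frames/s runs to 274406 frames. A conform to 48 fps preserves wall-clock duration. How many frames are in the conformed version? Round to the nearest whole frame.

526860 frames

Frames at target rate = 274406 × (48) / (25) = 13171488/25 ≈ 526859.520.
Nearest whole frame: 526860.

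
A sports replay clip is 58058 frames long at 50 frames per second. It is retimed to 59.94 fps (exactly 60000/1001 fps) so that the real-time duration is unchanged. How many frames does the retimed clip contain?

69600 frames

Target frames = source frames × (target rate / source rate) = 58058 × (60000/1001)/(50) = 58058 × 1200/1001 = 69600.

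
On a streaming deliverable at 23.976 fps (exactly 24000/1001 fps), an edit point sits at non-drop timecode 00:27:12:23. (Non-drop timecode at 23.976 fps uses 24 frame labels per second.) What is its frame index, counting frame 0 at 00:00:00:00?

39191

Total seconds to the label: (0 × 3600 + 27 × 60 + 12) = 1632.
Frame index = 1632 × 24 + 23 = 39191.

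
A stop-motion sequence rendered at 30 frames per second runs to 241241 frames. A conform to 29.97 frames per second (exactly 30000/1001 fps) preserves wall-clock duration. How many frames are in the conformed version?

Target frames = source frames × (target rate / source rate) = 241241 × (30000/1001)/(30) = 241241 × 1000/1001 = 241000.

241000 frames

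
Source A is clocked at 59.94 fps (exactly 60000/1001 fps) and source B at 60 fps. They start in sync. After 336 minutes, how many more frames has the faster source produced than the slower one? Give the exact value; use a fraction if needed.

336 min = 20160 s.
A emits 60000/1001 × 20160 = 172800000/143 frames; B emits 60 × 20160 = 1209600.
Difference = 172800/143 frames (≈ 1208.3916); B is ahead of A.

172800/143 frames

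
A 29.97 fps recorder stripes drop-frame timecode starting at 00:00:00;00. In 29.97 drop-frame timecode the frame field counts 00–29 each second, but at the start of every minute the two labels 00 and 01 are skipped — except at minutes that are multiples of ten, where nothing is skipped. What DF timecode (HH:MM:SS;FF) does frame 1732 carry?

00:00:57;22

Ten DF minutes hold 17982 frames, so frame 1732 lies in block 0 (frames 0–17981) with 1732 frames into that block.
The block's first minute is 1800 frames and the rest 1798 each; 1732 frames reaches minute 0, so 0 × 18 + 0 × 2 = 0 labels have been skipped so far.
Adding those back, label number 1732 + 0 = 1732 at 30 labels/s is 57 s + 22 f = 0 h 0 min 57 s frame 22, i.e. 00:00:57;22.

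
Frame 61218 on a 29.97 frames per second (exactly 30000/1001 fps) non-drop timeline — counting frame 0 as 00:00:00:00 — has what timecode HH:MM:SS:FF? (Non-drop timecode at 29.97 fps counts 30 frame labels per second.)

61218 ÷ 30 = 2040 full seconds, remainder 18 frames.
2040 s = 0 h 34 min 0 s.
Timecode: 00:34:00:18.

00:34:00:18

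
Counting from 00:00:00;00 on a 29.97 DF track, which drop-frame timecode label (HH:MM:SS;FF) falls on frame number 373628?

03:27:46;22

Ten DF minutes hold 17982 frames, so frame 373628 lies in block 20 (frames 359640–377621) with 13988 frames into that block.
The block's first minute is 1800 frames and the rest 1798 each; 13988 frames reaches minute 7, so 20 × 18 + 7 × 2 = 374 labels have been skipped so far.
Adding those back, label number 373628 + 374 = 374002 at 30 labels/s is 12466 s + 22 f = 3 h 27 min 46 s frame 22, i.e. 03:27:46;22.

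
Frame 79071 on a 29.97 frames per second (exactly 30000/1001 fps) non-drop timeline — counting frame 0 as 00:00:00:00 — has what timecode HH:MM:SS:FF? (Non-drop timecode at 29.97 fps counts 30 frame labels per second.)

00:43:55:21

79071 ÷ 30 = 2635 full seconds, remainder 21 frames.
2635 s = 0 h 43 min 55 s.
Timecode: 00:43:55:21.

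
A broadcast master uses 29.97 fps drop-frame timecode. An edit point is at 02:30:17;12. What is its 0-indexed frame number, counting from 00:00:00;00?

270252

As if non-drop at 30 labels/s: (2 × 3600 + 30 × 60 + 17) × 30 + 12 = 270522.
Minute boundaries passed: 150; those not divisible by 10: 150 − 15 = 135; dropped labels = 2 × 135 = 270.
Actual frame index = 270522 − 270 = 270252.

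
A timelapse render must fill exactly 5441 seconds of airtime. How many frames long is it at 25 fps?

Frames = 5441 × 25 = 136025.

136025 frames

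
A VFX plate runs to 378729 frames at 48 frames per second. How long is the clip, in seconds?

7890.1875 seconds

Running time = 378729 / (48) = 7890.1875 s.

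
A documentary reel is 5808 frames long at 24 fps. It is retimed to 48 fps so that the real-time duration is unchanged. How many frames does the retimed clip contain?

Target frames = source frames × (target rate / source rate) = 5808 × (48)/(24) = 5808 × 2 = 11616.

11616 frames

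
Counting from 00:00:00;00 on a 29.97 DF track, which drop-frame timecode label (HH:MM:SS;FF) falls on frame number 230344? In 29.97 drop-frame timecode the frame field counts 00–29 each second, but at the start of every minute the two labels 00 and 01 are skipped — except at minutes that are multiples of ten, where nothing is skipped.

Ten DF minutes hold 17982 frames, so frame 230344 lies in block 12 (frames 215784–233765) with 14560 frames into that block.
The block's first minute is 1800 frames and the rest 1798 each; 14560 frames reaches minute 8, so 12 × 18 + 8 × 2 = 232 labels have been skipped so far.
Adding those back, label number 230344 + 232 = 230576 at 30 labels/s is 7685 s + 26 f = 2 h 8 min 5 s frame 26, i.e. 02:08:05;26.

02:08:05;26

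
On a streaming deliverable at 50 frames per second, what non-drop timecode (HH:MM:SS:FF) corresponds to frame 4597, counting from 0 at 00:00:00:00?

00:01:31:47

4597 ÷ 50 = 91 full seconds, remainder 47 frames.
91 s = 0 h 1 min 31 s.
Timecode: 00:01:31:47.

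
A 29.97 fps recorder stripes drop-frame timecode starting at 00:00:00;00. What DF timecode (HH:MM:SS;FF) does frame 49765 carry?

00:27:40;15

Ten DF minutes hold 17982 frames, so frame 49765 lies in block 2 (frames 35964–53945) with 13801 frames into that block.
The block's first minute is 1800 frames and the rest 1798 each; 13801 frames reaches minute 7, so 2 × 18 + 7 × 2 = 50 labels have been skipped so far.
Adding those back, label number 49765 + 50 = 49815 at 30 labels/s is 1660 s + 15 f = 0 h 27 min 40 s frame 15, i.e. 00:27:40;15.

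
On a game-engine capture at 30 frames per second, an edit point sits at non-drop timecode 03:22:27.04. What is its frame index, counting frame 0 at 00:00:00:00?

frame 364414

Total seconds to the label: (3 × 3600 + 22 × 60 + 27) = 12147.
Frame index = 12147 × 30 + 4 = 364414.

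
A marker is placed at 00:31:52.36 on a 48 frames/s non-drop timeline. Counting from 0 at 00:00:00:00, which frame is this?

frame 91812

Total seconds to the label: (0 × 3600 + 31 × 60 + 52) = 1912.
Frame index = 1912 × 48 + 36 = 91812.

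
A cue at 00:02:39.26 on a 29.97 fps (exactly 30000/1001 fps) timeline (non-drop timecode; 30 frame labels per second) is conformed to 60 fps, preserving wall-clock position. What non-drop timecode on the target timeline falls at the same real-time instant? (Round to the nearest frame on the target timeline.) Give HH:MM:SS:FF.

Source frame index: (0×3600 + 2×60 + 39) × 30 + 26 = 4796.
Real time: 4796 / (30000/1001) = 1200199/7500 s.
Target frame: (1200199/7500) × (60) = 1200199/125 ≈ 9601.592 → 9602.
At 60 labels/s: frame 9602 → 00:02:40:02.

00:02:40:02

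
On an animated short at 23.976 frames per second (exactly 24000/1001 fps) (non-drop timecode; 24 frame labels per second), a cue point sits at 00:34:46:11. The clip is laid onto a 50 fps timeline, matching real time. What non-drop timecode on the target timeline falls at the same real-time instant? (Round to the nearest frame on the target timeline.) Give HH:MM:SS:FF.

Source frame index: (0×3600 + 34×60 + 46) × 24 + 11 = 50075.
Real time: 50075 / (24000/1001) = 2005003/960 s.
Target frame: (2005003/960) × (50) = 10025015/96 ≈ 104427.240 → 104427.
At 50 labels/s: frame 104427 → 00:34:48:27.

00:34:48:27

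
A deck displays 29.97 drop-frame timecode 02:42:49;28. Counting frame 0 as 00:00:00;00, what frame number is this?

Complete 10-minute blocks: 16, each 17982 frames → 287712.
Remaining 2 whole minutes in the current block: 1800 + 1 × 1798 = 3598 frames.
Within the current minute: 49 × 30 + 28 − 2 = 1496 (labels ;00/;01 skipped at this minute). Total = 287712 + 3598 + 1496 = 292806.

292806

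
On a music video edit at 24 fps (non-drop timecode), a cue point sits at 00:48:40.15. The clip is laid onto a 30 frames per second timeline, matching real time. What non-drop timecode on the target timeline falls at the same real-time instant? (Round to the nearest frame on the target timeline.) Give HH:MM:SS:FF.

Source frame index: (0×3600 + 48×60 + 40) × 24 + 15 = 70095.
Real time: 70095 / (24) = 23365/8 s.
Target frame: (23365/8) × (30) = 350475/4 ≈ 87618.750 → 87619.
At 30 labels/s: frame 87619 → 00:48:40:19.

00:48:40:19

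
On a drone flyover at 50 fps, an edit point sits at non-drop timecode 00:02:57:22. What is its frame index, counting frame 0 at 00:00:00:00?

frame 8872

Total seconds to the label: (0 × 3600 + 2 × 60 + 57) = 177.
Frame index = 177 × 50 + 22 = 8872.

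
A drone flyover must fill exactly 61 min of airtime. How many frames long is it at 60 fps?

219600 frames

61 min = 3660 s.
Frames = 3660 × 60 = 219600.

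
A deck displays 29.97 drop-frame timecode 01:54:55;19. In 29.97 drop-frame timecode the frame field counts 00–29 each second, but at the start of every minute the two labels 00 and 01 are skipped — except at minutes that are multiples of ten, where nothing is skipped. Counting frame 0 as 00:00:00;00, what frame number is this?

206663

As if non-drop at 30 labels/s: (1 × 3600 + 54 × 60 + 55) × 30 + 19 = 206869.
Minute boundaries passed: 114; those not divisible by 10: 114 − 11 = 103; dropped labels = 2 × 103 = 206.
Actual frame index = 206869 − 206 = 206663.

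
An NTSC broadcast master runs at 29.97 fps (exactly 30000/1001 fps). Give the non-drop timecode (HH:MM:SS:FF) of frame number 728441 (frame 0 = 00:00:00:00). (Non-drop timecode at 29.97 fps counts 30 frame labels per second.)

728441 ÷ 30 = 24281 full seconds, remainder 11 frames.
24281 s = 6 h 44 min 41 s.
Timecode: 06:44:41:11.

06:44:41:11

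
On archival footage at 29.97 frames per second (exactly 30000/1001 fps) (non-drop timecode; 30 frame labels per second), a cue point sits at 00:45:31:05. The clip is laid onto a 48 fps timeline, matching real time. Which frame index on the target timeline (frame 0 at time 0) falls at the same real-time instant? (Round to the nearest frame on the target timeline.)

frame 131227

Source frame index: (0×3600 + 45×60 + 31) × 30 + 5 = 81935.
Real time: 81935 / (30000/1001) = 16403387/6000 s.
Target frame: (16403387/6000) × (48) = 16403387/125 ≈ 131227.096 → 131227.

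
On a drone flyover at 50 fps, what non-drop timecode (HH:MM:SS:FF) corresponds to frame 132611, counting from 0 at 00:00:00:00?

00:44:12:11

132611 ÷ 50 = 2652 full seconds, remainder 11 frames.
2652 s = 0 h 44 min 12 s.
Timecode: 00:44:12:11.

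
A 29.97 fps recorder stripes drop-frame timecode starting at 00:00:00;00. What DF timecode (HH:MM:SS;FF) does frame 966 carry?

Each 10-minute DF block holds 10 × 60 × 30 − 9 × 2 = 17982 frames. 966 ÷ 17982 → 0 full blocks, remainder 966.
Within the partial block the first minute is 1800 frames and each further minute 1798, so 0 further minute boundaries passed. Total skipped labels = 18 × 0 + 2 × 0 = 0.
Non-drop label index = 966 + 0 = 966; at 30 labels/s that is 00:00:32:06, i.e. DF 00:00:32;06.

00:00:32;06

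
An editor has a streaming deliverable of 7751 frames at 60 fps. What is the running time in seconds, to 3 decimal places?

Running time = 7751 × 1/60 = 7751/60 s ≈ 129.183 s.

129.183 seconds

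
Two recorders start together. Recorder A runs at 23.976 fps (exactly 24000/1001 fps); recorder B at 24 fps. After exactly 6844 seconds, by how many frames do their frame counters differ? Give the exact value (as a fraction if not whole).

164256/1001 frames

A emits 24000/1001 × 6844 = 164256000/1001 frames; B emits 24 × 6844 = 164256.
Difference = 164256/1001 frames (≈ 164.0919); B is ahead of A.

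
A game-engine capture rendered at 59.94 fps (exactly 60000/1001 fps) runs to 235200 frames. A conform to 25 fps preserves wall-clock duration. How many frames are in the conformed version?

98098 frames

Target frames = source frames × (target rate / source rate) = 235200 × (25)/(60000/1001) = 235200 × 1001/2400 = 98098.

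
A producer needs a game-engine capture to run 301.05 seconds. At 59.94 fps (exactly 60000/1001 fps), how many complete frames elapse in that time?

Frames = 301.05 × 60000/1001 = 18063000/1001 ≈ 18044.9550.
Complete frames: 18044.

18044 frames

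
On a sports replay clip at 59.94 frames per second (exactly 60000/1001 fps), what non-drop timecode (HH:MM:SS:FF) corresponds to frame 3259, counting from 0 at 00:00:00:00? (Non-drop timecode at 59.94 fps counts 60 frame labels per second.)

3259 ÷ 60 = 54 full seconds, remainder 19 frames.
54 s = 0 h 0 min 54 s.
Timecode: 00:00:54:19.

00:00:54:19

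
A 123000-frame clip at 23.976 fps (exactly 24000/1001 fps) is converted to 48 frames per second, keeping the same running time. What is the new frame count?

Target frames = source frames × (target rate / source rate) = 123000 × (48)/(24000/1001) = 123000 × 1001/500 = 246246.

246246 frames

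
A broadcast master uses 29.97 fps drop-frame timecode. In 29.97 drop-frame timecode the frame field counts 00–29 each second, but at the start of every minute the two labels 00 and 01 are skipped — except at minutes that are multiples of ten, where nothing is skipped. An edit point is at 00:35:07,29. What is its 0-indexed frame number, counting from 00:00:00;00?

As if non-drop at 30 labels/s: (0 × 3600 + 35 × 60 + 7) × 30 + 29 = 63239.
Minute boundaries passed: 35; those not divisible by 10: 35 − 3 = 32; dropped labels = 2 × 32 = 64.
Actual frame index = 63239 − 64 = 63175.

63175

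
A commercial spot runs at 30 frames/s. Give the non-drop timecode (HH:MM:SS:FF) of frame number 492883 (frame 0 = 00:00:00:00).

492883 ÷ 30 = 16429 full seconds, remainder 13 frames.
16429 s = 4 h 33 min 49 s.
Timecode: 04:33:49:13.

04:33:49:13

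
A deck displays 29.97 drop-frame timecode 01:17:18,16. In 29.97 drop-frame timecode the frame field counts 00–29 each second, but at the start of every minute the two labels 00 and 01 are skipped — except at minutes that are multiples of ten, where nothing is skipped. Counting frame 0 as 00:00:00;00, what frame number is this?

139016

As if non-drop at 30 labels/s: (1 × 3600 + 17 × 60 + 18) × 30 + 16 = 139156.
Minute boundaries passed: 77; those not divisible by 10: 77 − 7 = 70; dropped labels = 2 × 70 = 140.
Actual frame index = 139156 − 140 = 139016.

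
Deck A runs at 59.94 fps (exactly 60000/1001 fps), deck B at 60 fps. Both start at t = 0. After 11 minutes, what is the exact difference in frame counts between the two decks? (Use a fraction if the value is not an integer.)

11 min = 660 s.
A emits 60000/1001 × 660 = 3600000/91 frames; B emits 60 × 660 = 39600.
Difference = 3600/91 frames (≈ 39.5604); B is ahead of A.

3600/91 frames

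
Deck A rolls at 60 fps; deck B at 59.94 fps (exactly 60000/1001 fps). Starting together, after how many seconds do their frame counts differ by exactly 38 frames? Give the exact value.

The gap grows by |60000/1001 − 60| = 60/1001 frames per second.
Time for a 38-frame gap: 38 ÷ (60/1001) = 19019/30 s.

19019/30 seconds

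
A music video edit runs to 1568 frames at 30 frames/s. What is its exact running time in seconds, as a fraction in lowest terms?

784/15 seconds

Running time = 1568 ÷ (30) = 1568 × 1/30 = 784/15 s.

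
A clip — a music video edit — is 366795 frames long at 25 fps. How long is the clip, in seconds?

Running time = 366795 / (25) = 14671.8 s.

14671.8 seconds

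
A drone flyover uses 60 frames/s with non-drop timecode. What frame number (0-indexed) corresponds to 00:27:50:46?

frame 100246

Total seconds to the label: (0 × 3600 + 27 × 60 + 50) = 1670.
Frame index = 1670 × 60 + 46 = 100246.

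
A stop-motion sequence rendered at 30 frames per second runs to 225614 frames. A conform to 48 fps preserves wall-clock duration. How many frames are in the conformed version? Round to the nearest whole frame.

360982 frames

Frames at target rate = 225614 × (48) / (30) = 1804912/5 ≈ 360982.400.
Nearest whole frame: 360982.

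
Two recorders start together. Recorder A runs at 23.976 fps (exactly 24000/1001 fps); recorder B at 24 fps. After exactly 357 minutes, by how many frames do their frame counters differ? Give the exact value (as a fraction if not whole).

73440/143 frames

357 min = 21420 s.
A emits 24000/1001 × 21420 = 73440000/143 frames; B emits 24 × 21420 = 514080.
Difference = 73440/143 frames (≈ 513.5664); B is ahead of A.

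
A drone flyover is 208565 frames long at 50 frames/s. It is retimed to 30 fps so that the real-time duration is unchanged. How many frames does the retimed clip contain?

125139 frames

Frames at target rate = 208565 × (30) / (50) = 125139.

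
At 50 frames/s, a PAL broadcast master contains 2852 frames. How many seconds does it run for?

Running time = 2852 / (50) = 57.04 s.

57.04 seconds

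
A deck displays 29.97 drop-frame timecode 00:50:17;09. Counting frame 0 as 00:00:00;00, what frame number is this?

Complete 10-minute blocks: 5, each 17982 frames → 89910.
Remaining 0 whole minutes in the current block: 0 frames.
Within the current minute: 17 × 30 + 9 = 519. Total = 89910 + 0 + 519 = 90429.

90429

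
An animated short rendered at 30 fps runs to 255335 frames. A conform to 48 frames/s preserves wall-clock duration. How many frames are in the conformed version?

Target frames = source frames × (target rate / source rate) = 255335 × (48)/(30) = 255335 × 8/5 = 408536.

408536 frames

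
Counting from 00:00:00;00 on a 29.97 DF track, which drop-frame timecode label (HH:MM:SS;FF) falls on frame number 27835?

Each 10-minute DF block holds 10 × 60 × 30 − 9 × 2 = 17982 frames. 27835 ÷ 17982 → 1 full block, remainder 9853.
Within the partial block the first minute is 1800 frames and each further minute 1798, so 5 further minute boundaries passed. Total skipped labels = 18 × 1 + 2 × 5 = 28.
Non-drop label index = 27835 + 28 = 27863; at 30 labels/s that is 00:15:28:23, i.e. DF 00:15:28;23.

00:15:28;23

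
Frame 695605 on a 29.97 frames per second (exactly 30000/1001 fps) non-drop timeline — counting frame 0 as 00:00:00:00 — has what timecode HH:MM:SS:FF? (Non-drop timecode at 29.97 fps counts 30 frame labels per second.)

06:26:26:25

695605 ÷ 30 = 23186 full seconds, remainder 25 frames.
23186 s = 6 h 26 min 26 s.
Timecode: 06:26:26:25.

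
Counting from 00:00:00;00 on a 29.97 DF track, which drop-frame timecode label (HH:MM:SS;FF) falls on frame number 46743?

Ten DF minutes hold 17982 frames, so frame 46743 lies in block 2 (frames 35964–53945) with 10779 frames into that block.
The block's first minute is 1800 frames and the rest 1798 each; 10779 frames reaches minute 5, so 2 × 18 + 5 × 2 = 46 labels have been skipped so far.
Adding those back, label number 46743 + 46 = 46789 at 30 labels/s is 1559 s + 19 f = 0 h 25 min 59 s frame 19, i.e. 00:25:59;19.

00:25:59;19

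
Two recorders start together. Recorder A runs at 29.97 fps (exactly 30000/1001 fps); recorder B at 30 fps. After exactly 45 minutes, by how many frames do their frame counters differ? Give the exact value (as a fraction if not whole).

45 min = 2700 s.
A emits 30000/1001 × 2700 = 81000000/1001 frames; B emits 30 × 2700 = 81000.
Difference = 81000/1001 frames (≈ 80.9191); B is ahead of A.

81000/1001 frames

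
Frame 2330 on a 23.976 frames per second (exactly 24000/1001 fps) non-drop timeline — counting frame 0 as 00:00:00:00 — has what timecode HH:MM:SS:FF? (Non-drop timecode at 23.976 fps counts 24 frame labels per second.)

2330 ÷ 24 = 97 full seconds, remainder 2 frames.
97 s = 0 h 1 min 37 s.
Timecode: 00:01:37:02.

00:01:37:02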